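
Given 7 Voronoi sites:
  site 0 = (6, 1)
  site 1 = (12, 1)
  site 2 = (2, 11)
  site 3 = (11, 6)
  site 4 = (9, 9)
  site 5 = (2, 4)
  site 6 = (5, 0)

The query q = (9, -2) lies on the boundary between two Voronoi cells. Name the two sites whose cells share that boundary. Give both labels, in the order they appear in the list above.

Squared distances from q to each site:
d²(q, site 0) = (9−6)² + (-2−1)² = 9 + 9 = 18
d²(q, site 1) = (9−12)² + (-2−1)² = 9 + 9 = 18
d²(q, site 2) = (9−2)² + (-2−11)² = 49 + 169 = 218
d²(q, site 3) = (9−11)² + (-2−6)² = 4 + 64 = 68
d²(q, site 4) = (9−9)² + (-2−9)² = 0 + 121 = 121
d²(q, site 5) = (9−2)² + (-2−4)² = 49 + 36 = 85
d²(q, site 6) = (9−5)² + (-2−0)² = 16 + 4 = 20
q is equidistant from site 0 and site 1 (both at squared distance 18), and every other site is strictly farther — so q lies on the site 0–site 1 Voronoi edge.

site 0 and site 1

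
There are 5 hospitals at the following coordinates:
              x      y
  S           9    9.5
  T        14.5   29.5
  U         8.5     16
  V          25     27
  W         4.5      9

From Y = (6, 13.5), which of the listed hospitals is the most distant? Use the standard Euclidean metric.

Compare squared distances (the ordering matches that of the actual distances):
|YS|² = (6−9)² + (13.5−9.5)² = 9 + 16 = 25
|YT|² = (6−14.5)² + (13.5−29.5)² = 72.25 + 256 = 328.25
|YU|² = (6−8.5)² + (13.5−16)² = 6.25 + 6.25 = 12.5
|YV|² = (6−25)² + (13.5−27)² = 361 + 182.25 = 543.25
|YW|² = (6−4.5)² + (13.5−9)² = 2.25 + 20.25 = 22.5
The largest is to V.

V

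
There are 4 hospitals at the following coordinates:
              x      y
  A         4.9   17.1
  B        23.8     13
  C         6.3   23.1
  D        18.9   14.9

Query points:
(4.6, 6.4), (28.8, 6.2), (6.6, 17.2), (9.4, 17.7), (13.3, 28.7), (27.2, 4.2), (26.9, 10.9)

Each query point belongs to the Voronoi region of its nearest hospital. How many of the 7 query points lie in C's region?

(4.6, 6.4) — d² to each: A:114.58, B:412.2, C:281.78, D:276.74 → nearest is A
(28.8, 6.2) — d² to each: A:690.02, B:71.24, C:791.86, D:173.7 → nearest is B
(6.6, 17.2) — d² to each: A:2.9, B:313.48, C:34.9, D:156.58 → nearest is A
(9.4, 17.7) — d² to each: A:20.61, B:229.45, C:38.77, D:98.09 → nearest is A
(13.3, 28.7) — d² to each: A:205.12, B:356.74, C:80.36, D:221.8 → nearest is C
(27.2, 4.2) — d² to each: A:663.7, B:89, C:794.02, D:183.38 → nearest is B
(26.9, 10.9) — d² to each: A:522.44, B:14.02, C:573.2, D:80 → nearest is B
1 of the 7 points has C as nearest.

1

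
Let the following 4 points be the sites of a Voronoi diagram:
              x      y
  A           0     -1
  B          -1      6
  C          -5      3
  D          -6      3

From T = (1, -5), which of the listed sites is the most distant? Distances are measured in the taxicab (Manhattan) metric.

d(T,A) = |1−0| + |-5−(-1)| = 1 + 4 = 5
d(T,B) = |1−(-1)| + |-5−6| = 2 + 11 = 13
d(T,C) = |1−(-5)| + |-5−3| = 6 + 8 = 14
d(T,D) = |1−(-6)| + |-5−3| = 7 + 8 = 15
The largest is to D.

D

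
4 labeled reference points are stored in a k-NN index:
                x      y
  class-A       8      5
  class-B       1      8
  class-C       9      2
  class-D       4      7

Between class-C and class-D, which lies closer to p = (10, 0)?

Compare squared distances:
d²(p, class-C) = (10−9)² + (0−2)² = 1 + 4 = 5
d²(p, class-D) = (10−4)² + (0−7)² = 36 + 49 = 85
5 < 85, so class-C is closer.

class-C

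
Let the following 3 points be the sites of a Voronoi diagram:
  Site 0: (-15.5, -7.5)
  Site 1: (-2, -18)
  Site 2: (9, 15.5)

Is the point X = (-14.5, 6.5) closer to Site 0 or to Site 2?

Compare squared distances:
d²(X, Site 0) = (-14.5−(-15.5))² + (6.5−(-7.5))² = 1 + 196 = 197
d²(X, Site 2) = (-14.5−9)² + (6.5−15.5)² = 552.25 + 81 = 633.25
197 < 633.25, so Site 0 is closer.

Site 0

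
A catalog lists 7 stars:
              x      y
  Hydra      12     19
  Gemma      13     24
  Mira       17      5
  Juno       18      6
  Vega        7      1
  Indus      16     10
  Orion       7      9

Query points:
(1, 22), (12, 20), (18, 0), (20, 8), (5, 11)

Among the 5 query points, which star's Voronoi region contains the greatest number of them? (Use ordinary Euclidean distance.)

(1, 22) — d² to each: Hydra:130, Gemma:148, Mira:545, Juno:545, Vega:477, Indus:369, Orion:205 → nearest is Hydra
(12, 20) — d² to each: Hydra:1, Gemma:17, Mira:250, Juno:232, Vega:386, Indus:116, Orion:146 → nearest is Hydra
(18, 0) — d² to each: Hydra:397, Gemma:601, Mira:26, Juno:36, Vega:122, Indus:104, Orion:202 → nearest is Mira
(20, 8) — d² to each: Hydra:185, Gemma:305, Mira:18, Juno:8, Vega:218, Indus:20, Orion:170 → nearest is Juno
(5, 11) — d² to each: Hydra:113, Gemma:233, Mira:180, Juno:194, Vega:104, Indus:122, Orion:8 → nearest is Orion
Tally — Hydra:2, Mira:1, Juno:1, Orion:1. Hydra captures the most (2).

Hydra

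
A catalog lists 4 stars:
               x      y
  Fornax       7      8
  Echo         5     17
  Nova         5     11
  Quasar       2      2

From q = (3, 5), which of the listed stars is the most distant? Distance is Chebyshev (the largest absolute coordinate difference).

d(q, Fornax) = max(4, 3) = 4
d(q, Echo) = max(2, 12) = 12
d(q, Nova) = max(2, 6) = 6
d(q, Quasar) = max(1, 3) = 3
The largest is to Echo.

Echo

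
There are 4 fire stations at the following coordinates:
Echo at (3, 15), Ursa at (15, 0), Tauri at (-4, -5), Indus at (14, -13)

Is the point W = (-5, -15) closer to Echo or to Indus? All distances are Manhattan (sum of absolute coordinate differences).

Indus

d(W, Echo) = |-5−3| + |-15−15| = 8 + 30 = 38
d(W, Indus) = |-5−14| + |-15−(-13)| = 19 + 2 = 21
38 > 21, so Indus is closer.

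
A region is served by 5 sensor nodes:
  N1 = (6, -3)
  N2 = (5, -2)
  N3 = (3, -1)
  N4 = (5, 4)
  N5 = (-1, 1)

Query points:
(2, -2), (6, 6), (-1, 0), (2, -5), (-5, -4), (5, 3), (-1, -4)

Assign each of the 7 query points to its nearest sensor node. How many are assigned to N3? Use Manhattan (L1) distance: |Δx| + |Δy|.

2

(2, -2) — d to each: N1:5, N2:3, N3:2, N4:9, N5:6 → nearest is N3
(6, 6) — d to each: N1:9, N2:9, N3:10, N4:3, N5:12 → nearest is N4
(-1, 0) — d to each: N1:10, N2:8, N3:5, N4:10, N5:1 → nearest is N5
(2, -5) — d to each: N1:6, N2:6, N3:5, N4:12, N5:9 → nearest is N3
(-5, -4) — d to each: N1:12, N2:12, N3:11, N4:18, N5:9 → nearest is N5
(5, 3) — d to each: N1:7, N2:5, N3:6, N4:1, N5:8 → nearest is N4
(-1, -4) — d to each: N1:8, N2:8, N3:7, N4:14, N5:5 → nearest is N5
2 of the 7 points have N3 as nearest.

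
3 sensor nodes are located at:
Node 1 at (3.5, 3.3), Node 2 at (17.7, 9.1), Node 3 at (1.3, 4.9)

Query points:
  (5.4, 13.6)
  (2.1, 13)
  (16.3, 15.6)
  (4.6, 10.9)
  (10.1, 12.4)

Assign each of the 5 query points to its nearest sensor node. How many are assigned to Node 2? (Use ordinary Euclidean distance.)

(5.4, 13.6) — d² to each: Node 1:109.7, Node 2:171.54, Node 3:92.5 → nearest is Node 3
(2.1, 13) — d² to each: Node 1:96.05, Node 2:258.57, Node 3:66.25 → nearest is Node 3
(16.3, 15.6) — d² to each: Node 1:315.13, Node 2:44.21, Node 3:339.49 → nearest is Node 2
(4.6, 10.9) — d² to each: Node 1:58.97, Node 2:174.85, Node 3:46.89 → nearest is Node 3
(10.1, 12.4) — d² to each: Node 1:126.37, Node 2:68.65, Node 3:133.69 → nearest is Node 2
2 of the 5 points have Node 2 as nearest.

2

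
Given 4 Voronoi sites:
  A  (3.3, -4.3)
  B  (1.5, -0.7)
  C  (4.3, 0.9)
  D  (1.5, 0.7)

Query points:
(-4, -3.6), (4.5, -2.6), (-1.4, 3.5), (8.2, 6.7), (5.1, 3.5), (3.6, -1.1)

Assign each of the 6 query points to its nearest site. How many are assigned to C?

3

(-4, -3.6) — d² to each: A:53.78, B:38.66, C:89.14, D:48.74 → nearest is B
(4.5, -2.6) — d² to each: A:4.33, B:12.61, C:12.29, D:19.89 → nearest is A
(-1.4, 3.5) — d² to each: A:82.93, B:26.05, C:39.25, D:16.25 → nearest is D
(8.2, 6.7) — d² to each: A:145.01, B:99.65, C:48.85, D:80.89 → nearest is C
(5.1, 3.5) — d² to each: A:64.08, B:30.6, C:7.4, D:20.8 → nearest is C
(3.6, -1.1) — d² to each: A:10.33, B:4.57, C:4.49, D:7.65 → nearest is C
3 of the 6 points have C as nearest.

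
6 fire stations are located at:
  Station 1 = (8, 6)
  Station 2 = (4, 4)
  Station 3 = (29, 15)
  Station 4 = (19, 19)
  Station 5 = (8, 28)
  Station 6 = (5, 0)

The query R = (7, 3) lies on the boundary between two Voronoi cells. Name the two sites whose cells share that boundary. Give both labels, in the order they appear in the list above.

Station 1 and Station 2

Squared distances from R to each site:
d²(R, Station 1) = 1 + 9 = 10
d²(R, Station 2) = 9 + 1 = 10
d²(R, Station 3) = 484 + 144 = 628
d²(R, Station 4) = 144 + 256 = 400
d²(R, Station 5) = 1 + 625 = 626
d²(R, Station 6) = 4 + 9 = 13
R is equidistant from Station 1 and Station 2 (both at squared distance 10), and every other site is strictly farther — so R lies on the Station 1–Station 2 Voronoi edge.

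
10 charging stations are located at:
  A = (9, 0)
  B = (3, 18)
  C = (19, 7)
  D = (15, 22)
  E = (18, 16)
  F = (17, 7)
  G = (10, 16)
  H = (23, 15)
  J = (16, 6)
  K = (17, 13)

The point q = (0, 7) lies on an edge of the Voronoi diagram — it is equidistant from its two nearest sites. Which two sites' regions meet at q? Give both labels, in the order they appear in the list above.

A and B

Squared distances from q to each site:
|qA|² = (0−9)² + (7−0)² = 81 + 49 = 130
|qB|² = (0−3)² + (7−18)² = 9 + 121 = 130
|qC|² = (0−19)² + (7−7)² = 361 + 0 = 361
|qD|² = (0−15)² + (7−22)² = 225 + 225 = 450
|qE|² = (0−18)² + (7−16)² = 324 + 81 = 405
|qF|² = (0−17)² + (7−7)² = 289 + 0 = 289
|qG|² = (0−10)² + (7−16)² = 100 + 81 = 181
|qH|² = (0−23)² + (7−15)² = 529 + 64 = 593
|qJ|² = (0−16)² + (7−6)² = 256 + 1 = 257
|qK|² = (0−17)² + (7−13)² = 289 + 36 = 325
q is equidistant from A and B (both at squared distance 130), and every other site is strictly farther — so q lies on the A–B Voronoi edge.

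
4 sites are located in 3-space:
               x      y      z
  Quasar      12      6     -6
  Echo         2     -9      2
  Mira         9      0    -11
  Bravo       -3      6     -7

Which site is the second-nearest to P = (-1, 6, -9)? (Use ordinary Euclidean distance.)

Compare squared distances (the ordering matches that of the actual distances):
d²(P, Quasar) = (-1−12)² + (6−6)² + (-9−(-6))² = 169 + 0 + 9 = 178
d²(P, Echo) = (-1−2)² + (6−(-9))² + (-9−2)² = 9 + 225 + 121 = 355
d²(P, Mira) = (-1−9)² + (6−0)² + (-9−(-11))² = 100 + 36 + 4 = 140
d²(P, Bravo) = (-1−(-3))² + (6−6)² + (-9−(-7))² = 4 + 0 + 4 = 8
Sorted ascending: Bravo, Mira, Quasar, … — the second-nearest is Mira.

Mira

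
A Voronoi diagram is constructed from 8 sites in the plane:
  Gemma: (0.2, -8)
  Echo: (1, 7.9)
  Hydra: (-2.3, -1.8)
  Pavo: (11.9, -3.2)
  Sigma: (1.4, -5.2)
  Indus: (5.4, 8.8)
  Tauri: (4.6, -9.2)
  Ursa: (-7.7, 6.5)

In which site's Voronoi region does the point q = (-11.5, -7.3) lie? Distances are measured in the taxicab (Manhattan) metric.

d(q, Gemma) = |-11.5−0.2| + |-7.3−(-8)| = 11.7 + 0.7 = 12.4
d(q, Echo) = |-11.5−1| + |-7.3−7.9| = 12.5 + 15.2 = 27.7
d(q, Hydra) = |-11.5−(-2.3)| + |-7.3−(-1.8)| = 9.2 + 5.5 = 14.7
d(q, Pavo) = |-11.5−11.9| + |-7.3−(-3.2)| = 23.4 + 4.1 = 27.5
d(q, Sigma) = |-11.5−1.4| + |-7.3−(-5.2)| = 12.9 + 2.1 = 15
d(q, Indus) = |-11.5−5.4| + |-7.3−8.8| = 16.9 + 16.1 = 33
d(q, Tauri) = |-11.5−4.6| + |-7.3−(-9.2)| = 16.1 + 1.9 = 18
d(q, Ursa) = |-11.5−(-7.7)| + |-7.3−6.5| = 3.8 + 13.8 = 17.6
Minimum is at Gemma.

Gemma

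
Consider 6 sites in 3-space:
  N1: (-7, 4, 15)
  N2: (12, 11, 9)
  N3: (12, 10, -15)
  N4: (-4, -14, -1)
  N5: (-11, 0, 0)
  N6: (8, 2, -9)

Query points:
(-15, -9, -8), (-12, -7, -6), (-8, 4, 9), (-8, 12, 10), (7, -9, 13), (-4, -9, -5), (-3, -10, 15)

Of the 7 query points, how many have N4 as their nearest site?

2

(-15, -9, -8) — d² to each: N1:762, N2:1418, N3:1139, N4:195, N5:161, N6:651 → nearest is N5
(-12, -7, -6) — d² to each: N1:587, N2:1125, N3:946, N4:138, N5:86, N6:490 → nearest is N5
(-8, 4, 9) — d² to each: N1:37, N2:449, N3:1012, N4:440, N5:106, N6:584 → nearest is N1
(-8, 12, 10) — d² to each: N1:90, N2:402, N3:1029, N4:813, N5:253, N6:717 → nearest is N1
(7, -9, 13) — d² to each: N1:369, N2:441, N3:1170, N4:342, N5:574, N6:606 → nearest is N4
(-4, -9, -5) — d² to each: N1:578, N2:852, N3:717, N4:41, N5:155, N6:281 → nearest is N4
(-3, -10, 15) — d² to each: N1:212, N2:702, N3:1525, N4:273, N5:389, N6:841 → nearest is N1
2 of the 7 points have N4 as nearest.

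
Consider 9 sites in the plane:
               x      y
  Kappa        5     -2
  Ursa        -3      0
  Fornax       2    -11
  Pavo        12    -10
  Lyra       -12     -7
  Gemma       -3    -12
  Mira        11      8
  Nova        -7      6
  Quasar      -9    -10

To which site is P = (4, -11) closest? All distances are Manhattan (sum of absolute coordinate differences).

Fornax

d(P, Kappa) = 1 + 9 = 10
d(P, Ursa) = 7 + 11 = 18
d(P, Fornax) = 2 + 0 = 2
d(P, Pavo) = 8 + 1 = 9
d(P, Lyra) = 16 + 4 = 20
d(P, Gemma) = 7 + 1 = 8
d(P, Mira) = 7 + 19 = 26
d(P, Nova) = 11 + 17 = 28
d(P, Quasar) = 13 + 1 = 14
Minimum is at Fornax.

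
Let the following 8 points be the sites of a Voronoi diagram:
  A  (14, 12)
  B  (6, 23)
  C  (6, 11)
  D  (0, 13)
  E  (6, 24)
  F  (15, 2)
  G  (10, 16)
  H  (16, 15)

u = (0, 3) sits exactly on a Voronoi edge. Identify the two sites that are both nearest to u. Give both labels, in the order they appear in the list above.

Squared distances from u to each site:
|uA|² = (0−14)² + (3−12)² = 196 + 81 = 277
|uB|² = (0−6)² + (3−23)² = 36 + 400 = 436
|uC|² = (0−6)² + (3−11)² = 36 + 64 = 100
|uD|² = (0−0)² + (3−13)² = 0 + 100 = 100
|uE|² = (0−6)² + (3−24)² = 36 + 441 = 477
|uF|² = (0−15)² + (3−2)² = 225 + 1 = 226
|uG|² = (0−10)² + (3−16)² = 100 + 169 = 269
|uH|² = (0−16)² + (3−15)² = 256 + 144 = 400
u is equidistant from C and D (both at squared distance 100), and every other site is strictly farther — so u lies on the C–D Voronoi edge.

C and D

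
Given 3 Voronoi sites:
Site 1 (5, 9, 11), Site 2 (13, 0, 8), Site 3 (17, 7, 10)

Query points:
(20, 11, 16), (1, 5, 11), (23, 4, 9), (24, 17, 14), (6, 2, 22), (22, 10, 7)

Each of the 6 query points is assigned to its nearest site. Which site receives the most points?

(20, 11, 16) — d² to each: Site 1:254, Site 2:234, Site 3:61 → nearest is Site 3
(1, 5, 11) — d² to each: Site 1:32, Site 2:178, Site 3:261 → nearest is Site 1
(23, 4, 9) — d² to each: Site 1:353, Site 2:117, Site 3:46 → nearest is Site 3
(24, 17, 14) — d² to each: Site 1:434, Site 2:446, Site 3:165 → nearest is Site 3
(6, 2, 22) — d² to each: Site 1:171, Site 2:249, Site 3:290 → nearest is Site 1
(22, 10, 7) — d² to each: Site 1:306, Site 2:182, Site 3:43 → nearest is Site 3
Tally — Site 1:2, Site 3:4. Site 3 captures the most (4).

Site 3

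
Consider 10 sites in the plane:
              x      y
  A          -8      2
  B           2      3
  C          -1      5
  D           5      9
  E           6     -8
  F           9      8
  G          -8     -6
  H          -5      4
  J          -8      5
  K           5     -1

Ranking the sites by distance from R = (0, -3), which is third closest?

E

Since √ is increasing, it suffices to compare squared distances:
|RA|² = (0−(-8))² + (-3−2)² = 64 + 25 = 89
|RB|² = (0−2)² + (-3−3)² = 4 + 36 = 40
|RC|² = (0−(-1))² + (-3−5)² = 1 + 64 = 65
|RD|² = (0−5)² + (-3−9)² = 25 + 144 = 169
|RE|² = (0−6)² + (-3−(-8))² = 36 + 25 = 61
|RF|² = (0−9)² + (-3−8)² = 81 + 121 = 202
|RG|² = (0−(-8))² + (-3−(-6))² = 64 + 9 = 73
|RH|² = (0−(-5))² + (-3−4)² = 25 + 49 = 74
|RJ|² = (0−(-8))² + (-3−5)² = 64 + 64 = 128
|RK|² = (0−5)² + (-3−(-1))² = 25 + 4 = 29
Sorted ascending: K, B, E, C, … — the third-nearest is E.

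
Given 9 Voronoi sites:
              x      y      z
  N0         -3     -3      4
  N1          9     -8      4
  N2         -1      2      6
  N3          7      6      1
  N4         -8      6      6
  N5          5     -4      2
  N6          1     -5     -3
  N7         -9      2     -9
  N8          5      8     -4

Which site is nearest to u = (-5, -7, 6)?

N0

Compare squared distances (the ordering matches that of the actual distances):
|uN0|² = (-5−(-3))² + (-7−(-3))² + (6−4)² = 4 + 16 + 4 = 24
|uN1|² = (-5−9)² + (-7−(-8))² + (6−4)² = 196 + 1 + 4 = 201
|uN2|² = (-5−(-1))² + (-7−2)² + (6−6)² = 16 + 81 + 0 = 97
|uN3|² = (-5−7)² + (-7−6)² + (6−1)² = 144 + 169 + 25 = 338
|uN4|² = (-5−(-8))² + (-7−6)² + (6−6)² = 9 + 169 + 0 = 178
|uN5|² = (-5−5)² + (-7−(-4))² + (6−2)² = 100 + 9 + 16 = 125
|uN6|² = (-5−1)² + (-7−(-5))² + (6−(-3))² = 36 + 4 + 81 = 121
|uN7|² = (-5−(-9))² + (-7−2)² + (6−(-9))² = 16 + 81 + 225 = 322
|uN8|² = (-5−5)² + (-7−8)² + (6−(-4))² = 100 + 225 + 100 = 425
The smallest is to N0, so u lies in the Voronoi region of N0.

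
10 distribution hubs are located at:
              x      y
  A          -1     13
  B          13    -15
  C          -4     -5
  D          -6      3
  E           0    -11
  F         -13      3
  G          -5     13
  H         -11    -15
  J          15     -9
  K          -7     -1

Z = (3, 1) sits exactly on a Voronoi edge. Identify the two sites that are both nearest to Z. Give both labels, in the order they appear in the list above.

C and D

Squared distances from Z to each site:
|ZA|² = (3−(-1))² + (1−13)² = 16 + 144 = 160
|ZB|² = (3−13)² + (1−(-15))² = 100 + 256 = 356
|ZC|² = (3−(-4))² + (1−(-5))² = 49 + 36 = 85
|ZD|² = (3−(-6))² + (1−3)² = 81 + 4 = 85
|ZE|² = (3−0)² + (1−(-11))² = 9 + 144 = 153
|ZF|² = (3−(-13))² + (1−3)² = 256 + 4 = 260
|ZG|² = (3−(-5))² + (1−13)² = 64 + 144 = 208
|ZH|² = (3−(-11))² + (1−(-15))² = 196 + 256 = 452
|ZJ|² = (3−15)² + (1−(-9))² = 144 + 100 = 244
|ZK|² = (3−(-7))² + (1−(-1))² = 100 + 4 = 104
Z is equidistant from C and D (both at squared distance 85), and every other site is strictly farther — so Z lies on the C–D Voronoi edge.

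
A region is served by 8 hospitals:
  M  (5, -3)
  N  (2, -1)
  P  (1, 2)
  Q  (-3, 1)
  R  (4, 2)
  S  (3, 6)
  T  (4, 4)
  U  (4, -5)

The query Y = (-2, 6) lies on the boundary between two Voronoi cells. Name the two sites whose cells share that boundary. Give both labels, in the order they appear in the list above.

P and S

Squared distances from Y to each site:
|YM|² = 49 + 81 = 130
|YN|² = 16 + 49 = 65
|YP|² = 9 + 16 = 25
|YQ|² = 1 + 25 = 26
|YR|² = 36 + 16 = 52
|YS|² = 25 + 0 = 25
|YT|² = 36 + 4 = 40
|YU|² = 36 + 121 = 157
Y is equidistant from P and S (both at squared distance 25), and every other site is strictly farther — so Y lies on the P–S Voronoi edge.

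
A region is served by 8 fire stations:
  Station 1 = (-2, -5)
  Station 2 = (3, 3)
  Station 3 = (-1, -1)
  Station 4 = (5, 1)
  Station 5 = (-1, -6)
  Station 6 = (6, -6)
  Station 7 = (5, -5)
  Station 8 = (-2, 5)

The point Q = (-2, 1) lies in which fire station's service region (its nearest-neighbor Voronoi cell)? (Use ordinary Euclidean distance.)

Squared Euclidean distances:
d²(Q, Station 1) = (-2−(-2))² + (1−(-5))² = 0 + 36 = 36
d²(Q, Station 2) = (-2−3)² + (1−3)² = 25 + 4 = 29
d²(Q, Station 3) = (-2−(-1))² + (1−(-1))² = 1 + 4 = 5
d²(Q, Station 4) = (-2−5)² + (1−1)² = 49 + 0 = 49
d²(Q, Station 5) = (-2−(-1))² + (1−(-6))² = 1 + 49 = 50
d²(Q, Station 6) = (-2−6)² + (1−(-6))² = 64 + 49 = 113
d²(Q, Station 7) = (-2−5)² + (1−(-5))² = 49 + 36 = 85
d²(Q, Station 8) = (-2−(-2))² + (1−5)² = 0 + 16 = 16
Minimum is at Station 3.

Station 3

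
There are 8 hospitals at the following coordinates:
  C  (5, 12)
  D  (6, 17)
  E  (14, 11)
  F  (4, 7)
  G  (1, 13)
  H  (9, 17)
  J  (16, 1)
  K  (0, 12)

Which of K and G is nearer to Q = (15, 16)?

G

Compare squared distances:
|QK|² = (15−0)² + (16−12)² = 225 + 16 = 241
|QG|² = (15−1)² + (16−13)² = 196 + 9 = 205
241 > 205, so G is closer.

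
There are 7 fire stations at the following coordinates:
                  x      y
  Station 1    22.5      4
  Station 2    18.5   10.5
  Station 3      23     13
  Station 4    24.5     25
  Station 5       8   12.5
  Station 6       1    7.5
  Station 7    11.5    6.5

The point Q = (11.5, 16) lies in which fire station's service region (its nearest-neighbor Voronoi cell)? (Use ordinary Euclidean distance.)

Station 5

Since √ is increasing, it suffices to compare squared distances:
d²(Q, Station 1) = (11.5−22.5)² + (16−4)² = 121 + 144 = 265
d²(Q, Station 2) = (11.5−18.5)² + (16−10.5)² = 49 + 30.25 = 79.25
d²(Q, Station 3) = (11.5−23)² + (16−13)² = 132.25 + 9 = 141.25
d²(Q, Station 4) = (11.5−24.5)² + (16−25)² = 169 + 81 = 250
d²(Q, Station 5) = (11.5−8)² + (16−12.5)² = 12.25 + 12.25 = 24.5
d²(Q, Station 6) = (11.5−1)² + (16−7.5)² = 110.25 + 72.25 = 182.5
d²(Q, Station 7) = (11.5−11.5)² + (16−6.5)² = 0 + 90.25 = 90.25
Minimum is at Station 5.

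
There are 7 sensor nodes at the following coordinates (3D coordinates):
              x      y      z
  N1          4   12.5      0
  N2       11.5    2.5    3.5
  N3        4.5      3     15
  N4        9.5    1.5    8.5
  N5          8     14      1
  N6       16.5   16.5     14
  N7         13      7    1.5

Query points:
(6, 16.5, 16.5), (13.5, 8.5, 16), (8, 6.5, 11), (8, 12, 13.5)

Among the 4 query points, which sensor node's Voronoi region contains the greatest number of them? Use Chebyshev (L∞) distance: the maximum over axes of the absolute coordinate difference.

N6

(6, 16.5, 16.5) — d to each: N1:16.5, N2:14, N3:13.5, N4:15, N5:15.5, N6:10.5, N7:15 → nearest is N6
(13.5, 8.5, 16) — d to each: N1:16, N2:12.5, N3:9, N4:7.5, N5:15, N6:8, N7:14.5 → nearest is N4
(8, 6.5, 11) — d to each: N1:11, N2:7.5, N3:4, N4:5, N5:10, N6:10, N7:9.5 → nearest is N3
(8, 12, 13.5) — d to each: N1:13.5, N2:10, N3:9, N4:10.5, N5:12.5, N6:8.5, N7:12 → nearest is N6
Tally — N3:1, N4:1, N6:2. N6 captures the most (2).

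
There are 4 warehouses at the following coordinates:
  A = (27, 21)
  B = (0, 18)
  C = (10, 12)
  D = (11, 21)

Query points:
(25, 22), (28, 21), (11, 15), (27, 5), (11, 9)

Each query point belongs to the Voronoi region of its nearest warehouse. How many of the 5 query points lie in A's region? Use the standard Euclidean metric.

(25, 22) — d² to each: A:5, B:641, C:325, D:197 → nearest is A
(28, 21) — d² to each: A:1, B:793, C:405, D:289 → nearest is A
(11, 15) — d² to each: A:292, B:130, C:10, D:36 → nearest is C
(27, 5) — d² to each: A:256, B:898, C:338, D:512 → nearest is A
(11, 9) — d² to each: A:400, B:202, C:10, D:144 → nearest is C
3 of the 5 points have A as nearest.

3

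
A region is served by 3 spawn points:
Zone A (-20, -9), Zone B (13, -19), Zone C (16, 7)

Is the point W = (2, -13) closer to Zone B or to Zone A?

Compare squared distances:
d²(W, Zone B) = (2−13)² + (-13−(-19))² = 121 + 36 = 157
d²(W, Zone A) = (2−(-20))² + (-13−(-9))² = 484 + 16 = 500
157 < 500, so Zone B is closer.

Zone B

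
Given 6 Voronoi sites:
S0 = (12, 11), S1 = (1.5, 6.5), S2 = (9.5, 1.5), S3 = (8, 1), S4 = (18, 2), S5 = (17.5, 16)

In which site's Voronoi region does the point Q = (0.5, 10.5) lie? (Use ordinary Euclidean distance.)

S1

Since √ is increasing, it suffices to compare squared distances:
|QS0|² = (0.5−12)² + (10.5−11)² = 132.25 + 0.25 = 132.5
|QS1|² = (0.5−1.5)² + (10.5−6.5)² = 1 + 16 = 17
|QS2|² = (0.5−9.5)² + (10.5−1.5)² = 81 + 81 = 162
|QS3|² = (0.5−8)² + (10.5−1)² = 56.25 + 90.25 = 146.5
|QS4|² = (0.5−18)² + (10.5−2)² = 306.25 + 72.25 = 378.5
|QS5|² = (0.5−17.5)² + (10.5−16)² = 289 + 30.25 = 319.25
The smallest is to S1, so Q lies in the Voronoi region of S1.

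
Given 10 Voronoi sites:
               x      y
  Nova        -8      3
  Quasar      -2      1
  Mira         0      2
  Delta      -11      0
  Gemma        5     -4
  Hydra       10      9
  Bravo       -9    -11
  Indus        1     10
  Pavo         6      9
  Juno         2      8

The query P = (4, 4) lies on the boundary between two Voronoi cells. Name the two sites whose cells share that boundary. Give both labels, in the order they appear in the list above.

Squared distances from P to each site:
d²(P, Nova) = (4−(-8))² + (4−3)² = 144 + 1 = 145
d²(P, Quasar) = (4−(-2))² + (4−1)² = 36 + 9 = 45
d²(P, Mira) = (4−0)² + (4−2)² = 16 + 4 = 20
d²(P, Delta) = (4−(-11))² + (4−0)² = 225 + 16 = 241
d²(P, Gemma) = (4−5)² + (4−(-4))² = 1 + 64 = 65
d²(P, Hydra) = (4−10)² + (4−9)² = 36 + 25 = 61
d²(P, Bravo) = (4−(-9))² + (4−(-11))² = 169 + 225 = 394
d²(P, Indus) = (4−1)² + (4−10)² = 9 + 36 = 45
d²(P, Pavo) = (4−6)² + (4−9)² = 4 + 25 = 29
d²(P, Juno) = (4−2)² + (4−8)² = 4 + 16 = 20
P is equidistant from Mira and Juno (both at squared distance 20), and every other site is strictly farther — so P lies on the Mira–Juno Voronoi edge.

Mira and Juno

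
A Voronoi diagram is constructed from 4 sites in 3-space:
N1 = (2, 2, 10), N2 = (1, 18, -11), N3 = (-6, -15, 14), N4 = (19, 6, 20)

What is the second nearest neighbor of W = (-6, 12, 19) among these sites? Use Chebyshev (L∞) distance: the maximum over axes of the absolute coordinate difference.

N4

d(W,N1) = max(8, 10, 9) = 10
d(W,N2) = max(7, 6, 30) = 30
d(W,N3) = max(0, 27, 5) = 27
d(W,N4) = max(25, 6, 1) = 25
Sorted ascending: N1, N4, N3, … — the second-nearest is N4.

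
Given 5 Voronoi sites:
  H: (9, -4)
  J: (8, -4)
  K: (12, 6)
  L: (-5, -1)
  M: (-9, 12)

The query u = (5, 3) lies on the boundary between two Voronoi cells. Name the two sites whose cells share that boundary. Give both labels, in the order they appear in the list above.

Squared distances from u to each site:
|uH|² = (5−9)² + (3−(-4))² = 16 + 49 = 65
|uJ|² = (5−8)² + (3−(-4))² = 9 + 49 = 58
|uK|² = (5−12)² + (3−6)² = 49 + 9 = 58
|uL|² = (5−(-5))² + (3−(-1))² = 100 + 16 = 116
|uM|² = (5−(-9))² + (3−12)² = 196 + 81 = 277
u is equidistant from J and K (both at squared distance 58), and every other site is strictly farther — so u lies on the J–K Voronoi edge.

J and K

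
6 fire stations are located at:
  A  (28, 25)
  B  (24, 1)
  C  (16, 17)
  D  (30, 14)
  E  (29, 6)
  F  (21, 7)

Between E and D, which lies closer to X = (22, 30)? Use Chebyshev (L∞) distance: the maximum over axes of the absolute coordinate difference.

D

d(X,E) = max(7, 24) = 24
d(X,D) = max(8, 16) = 16
24 > 16, so D is closer.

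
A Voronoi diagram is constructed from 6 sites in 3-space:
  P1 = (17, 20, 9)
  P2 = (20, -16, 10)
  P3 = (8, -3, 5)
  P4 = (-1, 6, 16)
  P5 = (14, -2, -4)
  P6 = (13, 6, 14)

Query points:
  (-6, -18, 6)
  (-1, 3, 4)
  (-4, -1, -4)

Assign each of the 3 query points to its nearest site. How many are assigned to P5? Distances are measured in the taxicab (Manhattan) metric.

1

(-6, -18, 6) — d to each: P1:64, P2:32, P3:30, P4:39, P5:46, P6:51 → nearest is P3
(-1, 3, 4) — d to each: P1:40, P2:46, P3:16, P4:15, P5:28, P6:27 → nearest is P4
(-4, -1, -4) — d to each: P1:55, P2:53, P3:23, P4:30, P5:19, P6:42 → nearest is P5
1 of the 3 points has P5 as nearest.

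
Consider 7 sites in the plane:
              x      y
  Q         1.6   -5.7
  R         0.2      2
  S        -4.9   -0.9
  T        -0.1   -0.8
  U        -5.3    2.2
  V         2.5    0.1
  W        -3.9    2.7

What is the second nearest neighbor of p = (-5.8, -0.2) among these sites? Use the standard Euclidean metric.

U

Compare squared distances (the ordering matches that of the actual distances):
|pQ|² = 54.76 + 30.25 = 85.01
|pR|² = 36 + 4.84 = 40.84
|pS|² = 0.81 + 0.49 = 1.3
|pT|² = 32.49 + 0.36 = 32.85
|pU|² = 0.25 + 5.76 = 6.01
|pV|² = 68.89 + 0.09 = 68.98
|pW|² = 3.61 + 8.41 = 12.02
Sorted ascending: S, U, W, … — the second-nearest is U.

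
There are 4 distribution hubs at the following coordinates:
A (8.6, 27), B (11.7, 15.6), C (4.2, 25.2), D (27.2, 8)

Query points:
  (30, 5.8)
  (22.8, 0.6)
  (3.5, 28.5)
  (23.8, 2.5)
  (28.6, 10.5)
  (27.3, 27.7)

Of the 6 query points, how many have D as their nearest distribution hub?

4

(30, 5.8) — d² to each: A:907.4, B:430.93, C:1042, D:12.68 → nearest is D
(22.8, 0.6) — d² to each: A:898.6, B:348.21, C:951.12, D:74.12 → nearest is D
(3.5, 28.5) — d² to each: A:28.26, B:233.65, C:11.38, D:981.94 → nearest is C
(23.8, 2.5) — d² to each: A:831.29, B:318.02, C:899.45, D:41.81 → nearest is D
(28.6, 10.5) — d² to each: A:672.25, B:311.62, C:811.45, D:8.21 → nearest is D
(27.3, 27.7) — d² to each: A:350.18, B:389.77, C:539.86, D:388.1 → nearest is A
4 of the 6 points have D as nearest.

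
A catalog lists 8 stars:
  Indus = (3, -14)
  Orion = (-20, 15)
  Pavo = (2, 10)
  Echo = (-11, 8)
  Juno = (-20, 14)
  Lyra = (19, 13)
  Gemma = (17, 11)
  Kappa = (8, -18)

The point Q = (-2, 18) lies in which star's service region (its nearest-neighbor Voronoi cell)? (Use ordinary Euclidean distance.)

Since √ is increasing, it suffices to compare squared distances:
d²(Q, Indus) = 25 + 1024 = 1049
d²(Q, Orion) = 324 + 9 = 333
d²(Q, Pavo) = 16 + 64 = 80
d²(Q, Echo) = 81 + 100 = 181
d²(Q, Juno) = 324 + 16 = 340
d²(Q, Lyra) = 441 + 25 = 466
d²(Q, Gemma) = 361 + 49 = 410
d²(Q, Kappa) = 100 + 1296 = 1396
Pavo is nearest.

Pavo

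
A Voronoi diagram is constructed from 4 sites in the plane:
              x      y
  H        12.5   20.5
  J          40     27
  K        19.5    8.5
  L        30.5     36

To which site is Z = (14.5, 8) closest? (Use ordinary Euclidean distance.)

K

Compare squared distances (the ordering matches that of the actual distances):
|ZH|² = 4 + 156.25 = 160.25
|ZJ|² = 650.25 + 361 = 1011.25
|ZK|² = 25 + 0.25 = 25.25
|ZL|² = 256 + 784 = 1040
Minimum is at K.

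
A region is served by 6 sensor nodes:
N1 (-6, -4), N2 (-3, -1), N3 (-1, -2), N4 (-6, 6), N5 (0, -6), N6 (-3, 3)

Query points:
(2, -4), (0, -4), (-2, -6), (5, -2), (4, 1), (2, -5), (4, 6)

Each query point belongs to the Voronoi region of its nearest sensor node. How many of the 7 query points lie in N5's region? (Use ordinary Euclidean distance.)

4

(2, -4) — d² to each: N1:64, N2:34, N3:13, N4:164, N5:8, N6:74 → nearest is N5
(0, -4) — d² to each: N1:36, N2:18, N3:5, N4:136, N5:4, N6:58 → nearest is N5
(-2, -6) — d² to each: N1:20, N2:26, N3:17, N4:160, N5:4, N6:82 → nearest is N5
(5, -2) — d² to each: N1:125, N2:65, N3:36, N4:185, N5:41, N6:89 → nearest is N3
(4, 1) — d² to each: N1:125, N2:53, N3:34, N4:125, N5:65, N6:53 → nearest is N3
(2, -5) — d² to each: N1:65, N2:41, N3:18, N4:185, N5:5, N6:89 → nearest is N5
(4, 6) — d² to each: N1:200, N2:98, N3:89, N4:100, N5:160, N6:58 → nearest is N6
4 of the 7 points have N5 as nearest.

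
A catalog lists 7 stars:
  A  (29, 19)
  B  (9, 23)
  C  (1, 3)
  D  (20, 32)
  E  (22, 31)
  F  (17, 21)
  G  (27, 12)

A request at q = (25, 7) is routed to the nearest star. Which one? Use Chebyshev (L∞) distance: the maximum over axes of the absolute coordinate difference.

G

d(q,A) = max(4, 12) = 12
d(q,B) = max(16, 16) = 16
d(q,C) = max(24, 4) = 24
d(q,D) = max(5, 25) = 25
d(q,E) = max(3, 24) = 24
d(q,F) = max(8, 14) = 14
d(q,G) = max(2, 5) = 5
Minimum is at G.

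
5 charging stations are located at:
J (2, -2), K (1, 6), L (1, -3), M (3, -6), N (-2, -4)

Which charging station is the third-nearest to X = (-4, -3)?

J

Compare squared distances (the ordering matches that of the actual distances):
|XJ|² = (-4−2)² + (-3−(-2))² = 36 + 1 = 37
|XK|² = (-4−1)² + (-3−6)² = 25 + 81 = 106
|XL|² = (-4−1)² + (-3−(-3))² = 25 + 0 = 25
|XM|² = (-4−3)² + (-3−(-6))² = 49 + 9 = 58
|XN|² = (-4−(-2))² + (-3−(-4))² = 4 + 1 = 5
Sorted ascending: N, L, J, M, … — the third-nearest is J.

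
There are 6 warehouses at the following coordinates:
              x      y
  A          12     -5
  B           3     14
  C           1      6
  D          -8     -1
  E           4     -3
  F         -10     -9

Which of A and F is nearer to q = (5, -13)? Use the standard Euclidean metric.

A

Compare squared distances:
|qA|² = (5−12)² + (-13−(-5))² = 49 + 64 = 113
|qF|² = (5−(-10))² + (-13−(-9))² = 225 + 16 = 241
113 < 241, so A is closer.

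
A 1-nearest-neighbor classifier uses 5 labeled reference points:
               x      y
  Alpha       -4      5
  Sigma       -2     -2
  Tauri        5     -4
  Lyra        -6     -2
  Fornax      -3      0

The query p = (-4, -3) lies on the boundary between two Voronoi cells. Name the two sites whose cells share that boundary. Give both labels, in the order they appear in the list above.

Sigma and Lyra

Squared distances from p to each site:
d²(p, Alpha) = 0 + 64 = 64
d²(p, Sigma) = 4 + 1 = 5
d²(p, Tauri) = 81 + 1 = 82
d²(p, Lyra) = 4 + 1 = 5
d²(p, Fornax) = 1 + 9 = 10
p is equidistant from Sigma and Lyra (both at squared distance 5), and every other site is strictly farther — so p lies on the Sigma–Lyra Voronoi edge.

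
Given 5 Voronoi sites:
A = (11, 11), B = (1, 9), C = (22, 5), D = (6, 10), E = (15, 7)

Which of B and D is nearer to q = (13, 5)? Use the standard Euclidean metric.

D

Compare squared distances:
|qB|² = (13−1)² + (5−9)² = 144 + 16 = 160
|qD|² = (13−6)² + (5−10)² = 49 + 25 = 74
160 > 74, so D is closer.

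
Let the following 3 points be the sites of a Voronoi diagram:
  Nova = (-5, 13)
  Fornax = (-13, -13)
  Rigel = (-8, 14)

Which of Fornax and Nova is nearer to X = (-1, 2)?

Compare squared distances:
d²(X, Fornax) = (-1−(-13))² + (2−(-13))² = 144 + 225 = 369
d²(X, Nova) = (-1−(-5))² + (2−13)² = 16 + 121 = 137
369 > 137, so Nova is closer.

Nova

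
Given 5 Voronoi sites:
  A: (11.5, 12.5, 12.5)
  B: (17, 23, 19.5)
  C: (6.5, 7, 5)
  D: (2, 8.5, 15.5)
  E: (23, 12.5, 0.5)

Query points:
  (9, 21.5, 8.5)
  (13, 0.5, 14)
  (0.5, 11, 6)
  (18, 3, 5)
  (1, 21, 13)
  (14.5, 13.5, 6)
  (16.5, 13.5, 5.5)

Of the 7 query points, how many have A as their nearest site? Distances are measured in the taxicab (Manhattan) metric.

(9, 21.5, 8.5) — d to each: A:15.5, B:20.5, C:20.5, D:27, E:31 → nearest is A
(13, 0.5, 14) — d to each: A:15, B:32, C:22, D:20.5, E:35.5 → nearest is A
(0.5, 11, 6) — d to each: A:19, B:42, C:11, D:13.5, E:29.5 → nearest is C
(18, 3, 5) — d to each: A:23.5, B:35.5, C:15.5, D:32, E:19 → nearest is C
(1, 21, 13) — d to each: A:19.5, B:24.5, C:27.5, D:16, E:43 → nearest is D
(14.5, 13.5, 6) — d to each: A:10.5, B:25.5, C:15.5, D:27, E:15 → nearest is A
(16.5, 13.5, 5.5) — d to each: A:13, B:24, C:17, D:29.5, E:12.5 → nearest is E
3 of the 7 points have A as nearest.

3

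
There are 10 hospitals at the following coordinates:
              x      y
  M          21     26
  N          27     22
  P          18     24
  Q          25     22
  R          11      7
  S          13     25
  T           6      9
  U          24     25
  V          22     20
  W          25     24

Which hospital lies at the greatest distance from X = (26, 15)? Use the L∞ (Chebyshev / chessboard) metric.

d(X,M) = max(5, 11) = 11
d(X,N) = max(1, 7) = 7
d(X,P) = max(8, 9) = 9
d(X,Q) = max(1, 7) = 7
d(X,R) = max(15, 8) = 15
d(X,S) = max(13, 10) = 13
d(X,T) = max(20, 6) = 20
d(X,U) = max(2, 10) = 10
d(X,V) = max(4, 5) = 5
d(X,W) = max(1, 9) = 9
The largest is to T.

T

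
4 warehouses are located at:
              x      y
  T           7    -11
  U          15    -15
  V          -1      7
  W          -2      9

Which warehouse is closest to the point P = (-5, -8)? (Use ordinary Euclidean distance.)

Compare squared distances (the ordering matches that of the actual distances):
|PT|² = 144 + 9 = 153
|PU|² = 400 + 49 = 449
|PV|² = 16 + 225 = 241
|PW|² = 9 + 289 = 298
T is nearest.

T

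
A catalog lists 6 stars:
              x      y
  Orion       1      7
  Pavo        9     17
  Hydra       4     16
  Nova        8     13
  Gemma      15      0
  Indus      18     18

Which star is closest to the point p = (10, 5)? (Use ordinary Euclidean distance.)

Compare squared distances (the ordering matches that of the actual distances):
d²(p, Orion) = (10−1)² + (5−7)² = 81 + 4 = 85
d²(p, Pavo) = (10−9)² + (5−17)² = 1 + 144 = 145
d²(p, Hydra) = (10−4)² + (5−16)² = 36 + 121 = 157
d²(p, Nova) = (10−8)² + (5−13)² = 4 + 64 = 68
d²(p, Gemma) = (10−15)² + (5−0)² = 25 + 25 = 50
d²(p, Indus) = (10−18)² + (5−18)² = 64 + 169 = 233
Minimum is at Gemma.

Gemma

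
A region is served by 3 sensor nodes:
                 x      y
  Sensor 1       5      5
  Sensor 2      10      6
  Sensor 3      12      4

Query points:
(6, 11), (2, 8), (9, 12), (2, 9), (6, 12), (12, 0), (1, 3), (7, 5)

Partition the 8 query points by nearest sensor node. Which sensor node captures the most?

Sensor 1

(6, 11) — d² to each: Sensor 1:37, Sensor 2:41, Sensor 3:85 → nearest is Sensor 1
(2, 8) — d² to each: Sensor 1:18, Sensor 2:68, Sensor 3:116 → nearest is Sensor 1
(9, 12) — d² to each: Sensor 1:65, Sensor 2:37, Sensor 3:73 → nearest is Sensor 2
(2, 9) — d² to each: Sensor 1:25, Sensor 2:73, Sensor 3:125 → nearest is Sensor 1
(6, 12) — d² to each: Sensor 1:50, Sensor 2:52, Sensor 3:100 → nearest is Sensor 1
(12, 0) — d² to each: Sensor 1:74, Sensor 2:40, Sensor 3:16 → nearest is Sensor 3
(1, 3) — d² to each: Sensor 1:20, Sensor 2:90, Sensor 3:122 → nearest is Sensor 1
(7, 5) — d² to each: Sensor 1:4, Sensor 2:10, Sensor 3:26 → nearest is Sensor 1
Tally — Sensor 1:6, Sensor 2:1, Sensor 3:1. Sensor 1 captures the most (6).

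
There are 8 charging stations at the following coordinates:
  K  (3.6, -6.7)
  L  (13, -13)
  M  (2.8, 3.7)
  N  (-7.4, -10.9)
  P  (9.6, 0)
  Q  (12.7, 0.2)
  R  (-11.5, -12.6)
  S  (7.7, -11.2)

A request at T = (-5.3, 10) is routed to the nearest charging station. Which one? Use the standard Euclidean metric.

Since √ is increasing, it suffices to compare squared distances:
|TK|² = 79.21 + 278.89 = 358.1
|TL|² = 334.89 + 529 = 863.89
|TM|² = 65.61 + 39.69 = 105.3
|TN|² = 4.41 + 436.81 = 441.22
|TP|² = 222.01 + 100 = 322.01
|TQ|² = 324 + 96.04 = 420.04
|TR|² = 38.44 + 510.76 = 549.2
|TS|² = 169 + 449.44 = 618.44
M is nearest.

M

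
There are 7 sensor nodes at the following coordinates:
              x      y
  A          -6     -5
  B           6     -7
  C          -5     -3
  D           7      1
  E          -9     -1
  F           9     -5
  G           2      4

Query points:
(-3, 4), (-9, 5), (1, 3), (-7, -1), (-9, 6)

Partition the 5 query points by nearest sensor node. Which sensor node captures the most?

(-3, 4) — d² to each: A:90, B:202, C:53, D:109, E:61, F:225, G:25 → nearest is G
(-9, 5) — d² to each: A:109, B:369, C:80, D:272, E:36, F:424, G:122 → nearest is E
(1, 3) — d² to each: A:113, B:125, C:72, D:40, E:116, F:128, G:2 → nearest is G
(-7, -1) — d² to each: A:17, B:205, C:8, D:200, E:4, F:272, G:106 → nearest is E
(-9, 6) — d² to each: A:130, B:394, C:97, D:281, E:49, F:445, G:125 → nearest is E
Tally — E:3, G:2. E captures the most (3).

E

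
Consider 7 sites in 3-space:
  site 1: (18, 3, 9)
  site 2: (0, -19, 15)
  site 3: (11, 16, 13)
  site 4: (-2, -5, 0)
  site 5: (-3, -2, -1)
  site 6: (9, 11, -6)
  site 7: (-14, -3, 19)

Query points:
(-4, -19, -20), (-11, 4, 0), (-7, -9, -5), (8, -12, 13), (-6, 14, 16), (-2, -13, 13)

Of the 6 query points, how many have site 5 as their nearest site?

1

(-4, -19, -20) — d² to each: site 1:1809, site 2:1241, site 3:2539, site 4:600, site 5:651, site 6:1265, site 7:1877 → nearest is site 4
(-11, 4, 0) — d² to each: site 1:923, site 2:875, site 3:797, site 4:162, site 5:101, site 6:485, site 7:419 → nearest is site 5
(-7, -9, -5) — d² to each: site 1:965, site 2:549, site 3:1273, site 4:66, site 5:81, site 6:657, site 7:661 → nearest is site 4
(8, -12, 13) — d² to each: site 1:341, site 2:117, site 3:793, site 4:318, site 5:417, site 6:891, site 7:601 → nearest is site 2
(-6, 14, 16) — d² to each: site 1:746, site 2:1126, site 3:302, site 4:633, site 5:554, site 6:718, site 7:362 → nearest is site 3
(-2, -13, 13) — d² to each: site 1:672, site 2:44, site 3:1010, site 4:233, site 5:318, site 6:1058, site 7:280 → nearest is site 2
1 of the 6 points has site 5 as nearest.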